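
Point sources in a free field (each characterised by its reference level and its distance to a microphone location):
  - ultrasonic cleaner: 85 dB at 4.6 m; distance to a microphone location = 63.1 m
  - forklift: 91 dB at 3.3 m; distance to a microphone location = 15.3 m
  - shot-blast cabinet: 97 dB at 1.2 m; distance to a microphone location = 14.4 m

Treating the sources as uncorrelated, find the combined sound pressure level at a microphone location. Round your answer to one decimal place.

Apply inverse-square spreading to bring every level to the receiver, then sum 10^(L/10).
ultrasonic cleaner: 85 − 20·log₁₀(63.1/4.6) = 85 − 22.75 = 62.25 dB.
forklift: 91 − 20·log₁₀(15.3/3.3) = 91 − 13.32 = 77.68 dB.
shot-blast cabinet: 97 − 20·log₁₀(14.4/1.2) = 97 − 21.58 = 75.42 dB.
Σ 10^(L/10) = 9.505e+07 → L_total = 10·log₁₀(9.505e+07) = 79.78 dB.

79.8 dB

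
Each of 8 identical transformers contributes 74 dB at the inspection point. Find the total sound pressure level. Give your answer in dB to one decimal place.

With 8 equal, uncorrelated contributions the intensity is 8× that of one unit, giving a rise of 10·log₁₀ 8.
L_total = 74 + 10·log₁₀(8) = 74 + 9.031 = 83.03 dB.

83.0 dB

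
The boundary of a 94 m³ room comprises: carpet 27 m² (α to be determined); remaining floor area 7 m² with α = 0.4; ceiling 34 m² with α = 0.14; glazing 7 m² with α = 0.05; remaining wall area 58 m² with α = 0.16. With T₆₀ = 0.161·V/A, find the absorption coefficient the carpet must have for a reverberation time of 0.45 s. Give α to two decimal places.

0.61

From T₆₀ = 0.161·V/A, the target T₆₀ = 0.45 s needs A = 0.161·94/0.45 = 33.63 m².
Absorption from the other surfaces = 7·0.4 + 34·0.14 + 7·0.05 + 58·0.16 = 17.19 m², so the carpet must supply 16.44 m² over 27 m².
α = 16.44/27 = 0.609.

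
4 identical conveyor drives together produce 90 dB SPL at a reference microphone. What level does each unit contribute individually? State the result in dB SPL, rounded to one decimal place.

84.0 dB SPL

4 equal contributions raise the level by 10·log₁₀ 4 = 6.021 dB, so each unit alone gives 90 − 6.021.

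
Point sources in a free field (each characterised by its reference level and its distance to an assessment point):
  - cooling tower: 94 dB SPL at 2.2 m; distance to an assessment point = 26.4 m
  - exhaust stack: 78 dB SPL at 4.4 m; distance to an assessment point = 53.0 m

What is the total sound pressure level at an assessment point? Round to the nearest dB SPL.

73 dB SPL

Propagate each source to the receiver with L = L_ref − 20·log₁₀(r/r_ref), then add intensities.
cooling tower: 94 − 20·log₁₀(26.4/2.2) = 94 − 21.58 = 72.42 dB SPL.
exhaust stack: 78 − 20·log₁₀(53.0/4.4) = 78 − 21.62 = 56.38 dB SPL.
Σ 10^(L/10) = 1.788e+07 → L_total = 10·log₁₀(1.788e+07) = 72.52 dB SPL.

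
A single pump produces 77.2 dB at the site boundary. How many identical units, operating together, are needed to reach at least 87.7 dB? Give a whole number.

The shortfall is 87.7 − 77.2 = 10.5 dB, and N units add 10·log₁₀ N, so need 10·log₁₀ N ≥ 10.5.
N ≥ 10^(10.5/10) = 11.220, so N = 12.

12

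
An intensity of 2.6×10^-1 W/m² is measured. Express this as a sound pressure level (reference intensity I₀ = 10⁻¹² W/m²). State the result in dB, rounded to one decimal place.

L = 10·log₁₀(I/I₀) = 10·log₁₀(2.6×10^-1/10⁻¹²) = 10·log₁₀(2.6×10^11).
L = 10·(0.4150 + 11) = 114.15 dB.

114.1 dB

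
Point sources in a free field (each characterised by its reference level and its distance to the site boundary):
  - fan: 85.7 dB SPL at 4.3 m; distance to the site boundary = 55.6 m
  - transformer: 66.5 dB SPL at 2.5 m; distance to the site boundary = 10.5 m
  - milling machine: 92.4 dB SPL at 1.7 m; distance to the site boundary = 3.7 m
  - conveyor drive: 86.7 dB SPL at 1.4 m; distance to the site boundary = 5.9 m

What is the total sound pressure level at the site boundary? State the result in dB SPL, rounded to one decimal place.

Propagate each source to the receiver with L = L_ref − 20·log₁₀(r/r_ref), then add intensities.
fan: 85.7 − 20·log₁₀(55.6/4.3) = 85.7 − 22.23 = 63.47 dB SPL.
transformer: 66.5 − 20·log₁₀(10.5/2.5) = 66.5 − 12.46 = 54.04 dB SPL.
milling machine: 92.4 − 20·log₁₀(3.7/1.7) = 92.4 − 6.76 = 85.64 dB SPL.
conveyor drive: 86.7 − 20·log₁₀(5.9/1.4) = 86.7 − 12.49 = 74.21 dB SPL.
Σ 10^(L/10) = 3.957e+08 → L_total = 10·log₁₀(3.957e+08) = 85.97 dB SPL.

86.0 dB SPL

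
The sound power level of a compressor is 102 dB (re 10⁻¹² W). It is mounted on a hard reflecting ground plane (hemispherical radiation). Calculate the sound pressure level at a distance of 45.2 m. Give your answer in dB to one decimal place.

60.9 dB

L_p = L_w − 10·log₁₀(2π·r²) with r = 45.2 m.
2π·r² = 1.284e+04 m², 10·log₁₀ of that is 41.085 dB.
L_p = 102 − 41.085 = 60.92 dB.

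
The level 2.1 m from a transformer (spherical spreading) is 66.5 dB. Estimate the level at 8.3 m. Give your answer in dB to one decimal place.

54.6 dB

For a point source, L₂ = L₁ − 20·log₁₀(r₂/r₁).
L₂ = 66.5 − 20·log₁₀(8.3/2.1) = 66.5 − 11.937 = 54.56 dB.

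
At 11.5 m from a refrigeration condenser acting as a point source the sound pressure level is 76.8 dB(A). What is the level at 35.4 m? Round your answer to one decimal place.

Point-source attenuation: ΔL = 20·log₁₀(r₂/r₁) = 20·log₁₀(35.4/11.5) = 9.766 dB.
L₂ = 76.8 − 20·log₁₀(35.4/11.5) = 76.8 − 9.766 = 67.03 dB(A).

67.0 dB(A)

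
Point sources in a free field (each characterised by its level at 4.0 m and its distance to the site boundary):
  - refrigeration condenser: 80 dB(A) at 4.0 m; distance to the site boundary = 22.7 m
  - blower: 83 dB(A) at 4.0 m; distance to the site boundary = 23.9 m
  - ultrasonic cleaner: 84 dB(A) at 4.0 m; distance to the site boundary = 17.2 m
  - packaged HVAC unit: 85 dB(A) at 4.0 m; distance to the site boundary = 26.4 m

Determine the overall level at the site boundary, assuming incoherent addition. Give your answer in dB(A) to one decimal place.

Apply inverse-square spreading to bring every level to the receiver, then sum 10^(L/10).
refrigeration condenser: 80 − 20·log₁₀(22.7/4.0) = 80 − 15.08 = 64.92 dB(A).
blower: 83 − 20·log₁₀(23.9/4.0) = 83 − 15.53 = 67.47 dB(A).
ultrasonic cleaner: 84 − 20·log₁₀(17.2/4.0) = 84 − 12.67 = 71.33 dB(A).
packaged HVAC unit: 85 − 20·log₁₀(26.4/4.0) = 85 − 16.39 = 68.61 dB(A).
Σ 10^(L/10) = 2.954e+07 → L_total = 10·log₁₀(2.954e+07) = 74.70 dB(A).

74.7 dB(A)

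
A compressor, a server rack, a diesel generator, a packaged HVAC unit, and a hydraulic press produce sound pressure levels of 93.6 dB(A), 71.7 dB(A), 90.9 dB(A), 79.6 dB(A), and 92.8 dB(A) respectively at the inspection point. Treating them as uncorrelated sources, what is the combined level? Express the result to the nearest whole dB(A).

Incoherent sources combine by intensity addition: L_total = 10·log₁₀(Σ 10^(L_i/10)).
Σ 10^(L/10) = 10^(93.6/10) + 10^(71.7/10) + 10^(90.9/10) + 10^(79.6/10) + 10^(92.8/10) = 5.533e+09.
L_total = 10·log₁₀(5.533e+09) = 97.43 dB(A).

97 dB(A)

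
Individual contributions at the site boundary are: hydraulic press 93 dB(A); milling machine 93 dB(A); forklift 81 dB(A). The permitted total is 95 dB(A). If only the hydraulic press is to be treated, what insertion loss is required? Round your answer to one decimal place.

The untreated sources together contribute 10^(93/10) + 10^(81/10) = 2.121e+09, i.e. 93.27 dB(A).
To meet 95 dB(A) overall, the treated hydraulic press may contribute at most 10^(95/10) − 2.121e+09 = 1.041e+09, i.e. 90.18 dB(A).
So the hydraulic press must be reduced from 93 to 90.18 dB(A): IL = 2.82 dB.

2.8 dB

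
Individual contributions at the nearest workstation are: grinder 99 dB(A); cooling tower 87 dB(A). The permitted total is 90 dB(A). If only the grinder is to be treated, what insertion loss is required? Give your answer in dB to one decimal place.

12.0 dB

Everything except the grinder sums to 10^(87/10) = 5.012e+08 in linear terms, 87.00 dB(A).
The limit corresponds to 10^(90/10) = 1.000e+09; subtracting the fixed part leaves 4.988e+08 for the grinder, i.e. 86.98 dB(A).
Required insertion loss = 99 − 86.98 = 12.02 dB.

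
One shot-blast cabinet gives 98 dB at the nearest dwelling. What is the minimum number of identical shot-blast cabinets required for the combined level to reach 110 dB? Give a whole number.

Need L₁ + 10·log₁₀ N ≥ 110, i.e. log₁₀ N ≥ 1.20.
N ≥ 10^(12.0/10) = 15.849, so N = 16.

16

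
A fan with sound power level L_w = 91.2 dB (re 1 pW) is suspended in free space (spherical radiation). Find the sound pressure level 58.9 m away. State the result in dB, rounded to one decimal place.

L_p = L_w − 10·log₁₀(4π·r²) with r = 58.9 m.
4π·r² = 4.36e+04 m², 10·log₁₀ of that is 46.394 dB.
L_p = 91.2 − 46.394 = 44.81 dB.

44.8 dB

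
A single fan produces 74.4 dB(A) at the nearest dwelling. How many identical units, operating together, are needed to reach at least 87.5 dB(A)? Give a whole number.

N identical sources give L₁ + 10·log₁₀ N, so require 10·log₁₀ N ≥ 87.5 − 74.4 = 13.1 dB.
N ≥ 10^(13.1/10) = 20.417, so N = 21.

21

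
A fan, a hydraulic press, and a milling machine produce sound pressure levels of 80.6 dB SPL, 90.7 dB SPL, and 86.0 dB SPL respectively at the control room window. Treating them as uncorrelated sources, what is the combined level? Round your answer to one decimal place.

92.3 dB SPL

For uncorrelated sources the intensities add, so convert each level to linear form, sum, and take 10·log₁₀ of the total.
Σ 10^(L/10) = 10^(80.6/10) + 10^(90.7/10) + 10^(86.0/10) = 1.688e+09.
L_total = 10·log₁₀(1.688e+09) = 92.27 dB SPL.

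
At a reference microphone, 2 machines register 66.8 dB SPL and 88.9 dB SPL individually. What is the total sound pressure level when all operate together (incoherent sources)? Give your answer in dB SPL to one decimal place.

For uncorrelated sources the intensities add, so convert each level to linear form, sum, and take 10·log₁₀ of the total.
Σ 10^(L/10) = 10^(66.8/10) + 10^(88.9/10) = 7.810e+08.
L_total = 10·log₁₀(7.810e+08) = 88.93 dB SPL.

88.9 dB SPL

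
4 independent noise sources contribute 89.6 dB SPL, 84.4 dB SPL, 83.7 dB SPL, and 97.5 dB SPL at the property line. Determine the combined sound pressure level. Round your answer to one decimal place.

98.5 dB SPL

For uncorrelated sources the intensities add, so convert each level to linear form, sum, and take 10·log₁₀ of the total.
Σ 10^(L/10) = 10^(89.6/10) + 10^(84.4/10) + 10^(83.7/10) + 10^(97.5/10) = 7.045e+09.
L_total = 10·log₁₀(7.045e+09) = 98.48 dB SPL.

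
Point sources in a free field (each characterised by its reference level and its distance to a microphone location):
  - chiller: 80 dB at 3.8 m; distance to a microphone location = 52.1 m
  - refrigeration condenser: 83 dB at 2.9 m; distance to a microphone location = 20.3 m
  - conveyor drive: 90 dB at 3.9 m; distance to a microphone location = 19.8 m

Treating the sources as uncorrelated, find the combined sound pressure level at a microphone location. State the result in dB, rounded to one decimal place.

Apply inverse-square spreading to bring every level to the receiver, then sum 10^(L/10).
chiller: 80 − 20·log₁₀(52.1/3.8) = 80 − 22.74 = 57.26 dB.
refrigeration condenser: 83 − 20·log₁₀(20.3/2.9) = 83 − 16.90 = 66.10 dB.
conveyor drive: 90 − 20·log₁₀(19.8/3.9) = 90 − 14.11 = 75.89 dB.
Σ 10^(L/10) = 4.340e+07 → L_total = 10·log₁₀(4.340e+07) = 76.37 dB.

76.4 dB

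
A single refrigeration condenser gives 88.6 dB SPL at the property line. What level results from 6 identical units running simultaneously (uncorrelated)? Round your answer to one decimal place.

With 6 equal, uncorrelated contributions the intensity is 6× that of one unit, giving a rise of 10·log₁₀ 6.
L_total = 88.6 + 10·log₁₀(6) = 88.6 + 7.782 = 96.38 dB SPL.

96.4 dB SPL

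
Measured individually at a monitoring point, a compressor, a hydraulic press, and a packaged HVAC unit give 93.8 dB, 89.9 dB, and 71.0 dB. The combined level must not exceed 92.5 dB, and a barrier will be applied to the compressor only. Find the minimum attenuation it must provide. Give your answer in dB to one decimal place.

4.8 dB

The untreated sources together contribute 10^(89.9/10) + 10^(71.0/10) = 9.898e+08, i.e. 89.96 dB.
The limit corresponds to 10^(92.5/10) = 1.778e+09; subtracting the fixed part leaves 7.885e+08 for the compressor, i.e. 88.97 dB.
Required insertion loss = 93.8 − 88.97 = 4.83 dB.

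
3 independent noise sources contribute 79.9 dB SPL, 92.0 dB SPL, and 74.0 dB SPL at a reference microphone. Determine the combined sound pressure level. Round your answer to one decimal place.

92.3 dB SPL

For uncorrelated sources the intensities add, so convert each level to linear form, sum, and take 10·log₁₀ of the total.
Σ 10^(L/10) = 10^(79.9/10) + 10^(92.0/10) + 10^(74.0/10) = 1.708e+09.
L_total = 10·log₁₀(1.708e+09) = 92.32 dB SPL.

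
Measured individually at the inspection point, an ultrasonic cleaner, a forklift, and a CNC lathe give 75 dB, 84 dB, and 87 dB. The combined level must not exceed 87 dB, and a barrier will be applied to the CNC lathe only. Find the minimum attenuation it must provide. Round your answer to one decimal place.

3.6 dB

Everything except the CNC lathe sums to 10^(75/10) + 10^(84/10) = 2.828e+08 in linear terms, 84.51 dB.
The limit corresponds to 10^(87/10) = 5.012e+08; subtracting the fixed part leaves 2.184e+08 for the CNC lathe, i.e. 83.39 dB.
So the CNC lathe must be reduced from 87 to 83.39 dB: IL = 3.61 dB.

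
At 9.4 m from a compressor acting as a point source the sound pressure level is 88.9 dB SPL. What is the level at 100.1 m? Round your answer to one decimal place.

68.4 dB SPL

Point-source attenuation: ΔL = 20·log₁₀(r₂/r₁) = 20·log₁₀(100.1/9.4) = 20.546 dB.
L₂ = 88.9 − 20·log₁₀(100.1/9.4) = 88.9 − 20.546 = 68.35 dB SPL.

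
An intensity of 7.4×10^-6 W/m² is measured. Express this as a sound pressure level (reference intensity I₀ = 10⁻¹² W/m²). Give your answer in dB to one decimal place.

L = 10·log₁₀(I/I₀) = 10·log₁₀(7.4×10^-6/10⁻¹²) = 10·log₁₀(7.4×10^6).
L = 10·(0.8692 + 6) = 68.69 dB.

68.7 dB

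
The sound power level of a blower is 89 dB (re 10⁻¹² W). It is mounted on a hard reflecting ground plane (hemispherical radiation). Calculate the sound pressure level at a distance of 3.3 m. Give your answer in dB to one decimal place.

70.6 dB

The power spreads over a hemisphere of area 2π·r², so L_p = L_w − 10·log₁₀(2π·r²).
2π·r² = 68.42 m², 10·log₁₀ of that is 18.352 dB.
L_p = 89 − 18.352 = 70.65 dB.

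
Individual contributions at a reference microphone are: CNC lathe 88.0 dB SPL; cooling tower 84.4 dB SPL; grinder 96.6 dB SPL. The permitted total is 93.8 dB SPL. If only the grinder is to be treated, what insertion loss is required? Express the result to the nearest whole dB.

The untreated sources together contribute 10^(88.0/10) + 10^(84.4/10) = 9.064e+08, i.e. 89.57 dB SPL.
To meet 93.8 dB SPL overall, the treated grinder may contribute at most 10^(93.8/10) − 9.064e+08 = 1.492e+09, i.e. 91.74 dB SPL.
So the grinder must be reduced from 96.6 to 91.74 dB SPL: IL = 4.86 dB.

5 dB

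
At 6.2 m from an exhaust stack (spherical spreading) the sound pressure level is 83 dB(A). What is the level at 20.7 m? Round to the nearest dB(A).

Spherical spreading from a point source gives a 20·log₁₀(r₂/r₁) drop.
L₂ = 83 − 20·log₁₀(20.7/6.2) = 83 − 10.472 = 72.53 dB(A).

73 dB(A)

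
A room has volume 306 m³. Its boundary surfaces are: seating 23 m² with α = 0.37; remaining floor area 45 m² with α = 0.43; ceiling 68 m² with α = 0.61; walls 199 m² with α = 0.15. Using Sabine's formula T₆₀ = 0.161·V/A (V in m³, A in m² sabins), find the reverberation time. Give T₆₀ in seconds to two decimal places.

0.50 s

Total absorption A = 23·0.37 + 45·0.43 + 68·0.61 + 199·0.15 = 99.19 m² sabins.
T₆₀ = 0.161 × 306 / 99.19 = 0.497 s.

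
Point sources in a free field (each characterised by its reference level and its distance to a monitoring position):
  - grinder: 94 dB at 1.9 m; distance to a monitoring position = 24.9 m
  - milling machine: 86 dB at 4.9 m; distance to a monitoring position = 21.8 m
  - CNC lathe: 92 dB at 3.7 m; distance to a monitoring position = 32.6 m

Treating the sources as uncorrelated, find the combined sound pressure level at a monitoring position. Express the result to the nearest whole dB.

77 dB

Propagate each source to the receiver with L = L_ref − 20·log₁₀(r/r_ref), then add intensities.
grinder: 94 − 20·log₁₀(24.9/1.9) = 94 − 22.35 = 71.65 dB.
milling machine: 86 − 20·log₁₀(21.8/4.9) = 86 − 12.97 = 73.03 dB.
CNC lathe: 92 − 20·log₁₀(32.6/3.7) = 92 − 18.90 = 73.10 dB.
Σ 10^(L/10) = 5.515e+07 → L_total = 10·log₁₀(5.515e+07) = 77.42 dB.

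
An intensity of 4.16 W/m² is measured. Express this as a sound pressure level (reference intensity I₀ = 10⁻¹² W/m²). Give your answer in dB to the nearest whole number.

Dividing by I₀ shifts the exponent by 12: I/I₀ = 4.16×10^12.
L = 10·(0.6191 + 12) = 126.19 dB.

126 dB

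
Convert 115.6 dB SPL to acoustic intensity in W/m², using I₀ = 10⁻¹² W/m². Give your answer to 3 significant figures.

L = 10·log₁₀(I/I₀) ⇒ I = I₀·10^(L/10) = 10⁻¹² × 10^11.56.

0.363 W/m²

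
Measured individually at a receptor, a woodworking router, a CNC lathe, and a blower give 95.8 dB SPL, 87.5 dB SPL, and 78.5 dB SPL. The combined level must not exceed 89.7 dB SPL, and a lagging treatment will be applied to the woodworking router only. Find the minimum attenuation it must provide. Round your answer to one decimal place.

The untreated sources together contribute 10^(87.5/10) + 10^(78.5/10) = 6.331e+08, i.e. 88.01 dB SPL.
The limit corresponds to 10^(89.7/10) = 9.333e+08; subtracting the fixed part leaves 3.001e+08 for the woodworking router, i.e. 84.77 dB SPL.
So the woodworking router must be reduced from 95.8 to 84.77 dB SPL: IL = 11.03 dB.

11.0 dB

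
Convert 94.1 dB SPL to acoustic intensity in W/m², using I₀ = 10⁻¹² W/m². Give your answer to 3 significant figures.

0.00257 W/m²

I = I₀·10^(L/10) = 10⁻¹² × 10^(94.1/10) = 10^(-2.590).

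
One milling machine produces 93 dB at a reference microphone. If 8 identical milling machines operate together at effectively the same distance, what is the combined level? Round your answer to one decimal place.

102.0 dB

With 8 equal, uncorrelated contributions the intensity is 8× that of one unit, giving a rise of 10·log₁₀ 8.
L_total = 93 + 10·log₁₀(8) = 93 + 9.031 = 102.03 dB.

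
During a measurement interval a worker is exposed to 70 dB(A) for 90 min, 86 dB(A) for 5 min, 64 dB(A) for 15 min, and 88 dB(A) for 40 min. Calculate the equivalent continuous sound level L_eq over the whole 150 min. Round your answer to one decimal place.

82.7 dB(A)

L_eq = 10·log₁₀[(1/T)·Σ tᵢ·10^(Lᵢ/10)] with T = 150 min.
Σ tᵢ·10^(Lᵢ/10) = 90·10^(70/10) + 5·10^(86/10) + 15·10^(64/10) + 40·10^(88/10) = 2.817e+10.
L_eq = 10·log₁₀(2.817e+10/150) = 82.74 dB(A).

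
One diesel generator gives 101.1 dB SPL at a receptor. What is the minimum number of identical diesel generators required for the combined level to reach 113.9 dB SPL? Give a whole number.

Need L₁ + 10·log₁₀ N ≥ 113.9, i.e. log₁₀ N ≥ 1.28.
N ≥ 10^(12.8/10) = 19.055, so N = 20.

20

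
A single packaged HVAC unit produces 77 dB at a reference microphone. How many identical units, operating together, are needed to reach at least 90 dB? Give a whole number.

20

Need L₁ + 10·log₁₀ N ≥ 90, i.e. log₁₀ N ≥ 1.30.
N ≥ 10^(13.0/10) = 19.953, so N = 20.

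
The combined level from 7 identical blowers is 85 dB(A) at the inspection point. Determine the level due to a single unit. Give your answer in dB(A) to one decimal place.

For N identical incoherent sources L_total = L₁ + 10·log₁₀ N, so L₁ = 85 − 10·log₁₀(7) = 85 − 8.451.

76.5 dB(A)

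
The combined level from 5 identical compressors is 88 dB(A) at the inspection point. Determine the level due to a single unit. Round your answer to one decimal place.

Dividing the total intensity by 5 lowers the level by 10·log₁₀ 5 = 6.990 dB: L₁ = 88 − 6.990.

81.0 dB(A)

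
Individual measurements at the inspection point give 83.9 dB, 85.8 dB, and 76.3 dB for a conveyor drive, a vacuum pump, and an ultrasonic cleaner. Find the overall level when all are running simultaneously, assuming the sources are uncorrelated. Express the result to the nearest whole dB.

Incoherent sources combine by intensity addition: L_total = 10·log₁₀(Σ 10^(L_i/10)).
Σ 10^(L/10) = 10^(83.9/10) + 10^(85.8/10) + 10^(76.3/10) = 6.683e+08.
L_total = 10·log₁₀(6.683e+08) = 88.25 dB.

88 dB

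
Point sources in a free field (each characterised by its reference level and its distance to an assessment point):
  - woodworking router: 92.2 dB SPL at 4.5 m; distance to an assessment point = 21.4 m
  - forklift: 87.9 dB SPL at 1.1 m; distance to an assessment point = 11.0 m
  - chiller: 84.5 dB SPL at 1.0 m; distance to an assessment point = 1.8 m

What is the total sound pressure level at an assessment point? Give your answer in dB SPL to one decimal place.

82.2 dB SPL

First find each source's level at the receiver (point-source: −20·log₁₀(r/r_ref)), then combine on an intensity basis.
woodworking router: 92.2 − 20·log₁₀(21.4/4.5) = 92.2 − 13.54 = 78.66 dB SPL.
forklift: 87.9 − 20·log₁₀(11.0/1.1) = 87.9 − 20.00 = 67.90 dB SPL.
chiller: 84.5 − 20·log₁₀(1.8/1.0) = 84.5 − 5.11 = 79.39 dB SPL.
Σ 10^(L/10) = 1.665e+08 → L_total = 10·log₁₀(1.665e+08) = 82.22 dB SPL.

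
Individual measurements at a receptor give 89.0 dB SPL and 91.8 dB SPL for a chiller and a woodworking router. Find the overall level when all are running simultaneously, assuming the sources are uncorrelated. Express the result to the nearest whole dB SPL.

94 dB SPL

Incoherent sources combine by intensity addition: L_total = 10·log₁₀(Σ 10^(L_i/10)).
Σ 10^(L/10) = 10^(89.0/10) + 10^(91.8/10) = 2.308e+09.
L_total = 10·log₁₀(2.308e+09) = 93.63 dB SPL.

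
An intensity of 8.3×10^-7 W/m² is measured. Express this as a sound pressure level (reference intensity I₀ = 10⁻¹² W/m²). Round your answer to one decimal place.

L = 10·log₁₀(I/I₀) = 10·log₁₀(8.3×10^-7/10⁻¹²) = 10·log₁₀(8.3×10^5).
L = 10·(0.9191 + 5) = 59.19 dB.

59.2 dB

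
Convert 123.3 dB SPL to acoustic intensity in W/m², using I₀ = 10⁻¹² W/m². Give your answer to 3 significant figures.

2.14 W/m²

I/I₀ = 10^(123.3/10) = 2.138e+12, so I = 2.138e+12 × 10⁻¹² W/m².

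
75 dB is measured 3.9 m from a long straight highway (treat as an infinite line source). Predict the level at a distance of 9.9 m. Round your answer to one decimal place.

71.0 dB

Line-source attenuation: ΔL = 10·log₁₀(r₂/r₁) = 10·log₁₀(9.9/3.9) = 4.046 dB.
L₂ = 75 − 10·log₁₀(9.9/3.9) = 75 − 4.046 = 70.95 dB.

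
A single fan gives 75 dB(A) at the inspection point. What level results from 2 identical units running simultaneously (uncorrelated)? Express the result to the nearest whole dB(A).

78 dB(A)

N identical incoherent sources raise the level by 10·log₁₀ N.
L_total = 75 + 10·log₁₀(2) = 75 + 3.010 = 78.01 dB(A).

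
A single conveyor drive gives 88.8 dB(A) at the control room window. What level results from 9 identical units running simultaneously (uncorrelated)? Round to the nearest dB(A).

N identical incoherent sources raise the level by 10·log₁₀ N.
L_total = 88.8 + 10·log₁₀(9) = 88.8 + 9.542 = 98.34 dB(A).

98 dB(A)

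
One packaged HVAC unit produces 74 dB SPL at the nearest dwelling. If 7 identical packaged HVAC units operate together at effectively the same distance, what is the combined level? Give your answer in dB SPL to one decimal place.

With 7 equal, uncorrelated contributions the intensity is 7× that of one unit, giving a rise of 10·log₁₀ 7.
L_total = 74 + 10·log₁₀(7) = 74 + 8.451 = 82.45 dB SPL.

82.5 dB SPL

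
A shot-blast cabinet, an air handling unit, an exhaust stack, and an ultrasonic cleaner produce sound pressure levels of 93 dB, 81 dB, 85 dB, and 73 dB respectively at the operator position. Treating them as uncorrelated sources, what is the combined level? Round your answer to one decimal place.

93.9 dB

For uncorrelated sources the intensities add, so convert each level to linear form, sum, and take 10·log₁₀ of the total.
Σ 10^(L/10) = 10^(93/10) + 10^(81/10) + 10^(85/10) + 10^(73/10) = 2.457e+09.
L_total = 10·log₁₀(2.457e+09) = 93.90 dB.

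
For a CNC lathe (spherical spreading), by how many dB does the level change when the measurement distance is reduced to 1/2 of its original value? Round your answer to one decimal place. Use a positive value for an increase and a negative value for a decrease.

+6.0 dB

With spherical spreading the level changes by −20·log₁₀(r₂/r₁).
ΔL = −20·log₁₀(0.5) = +6.02 dB.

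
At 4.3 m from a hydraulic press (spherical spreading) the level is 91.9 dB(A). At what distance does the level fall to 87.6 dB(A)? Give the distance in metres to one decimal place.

Point-source spreading drops the level by 20·log₁₀(r₂/r₁); inverting, r₂/r₁ = 10^(ΔL/20).
r₂ = 4.3·10^((91.9−87.6)/20) = 4.3·10^(4.3/20) = 7.05 m.

7.1 m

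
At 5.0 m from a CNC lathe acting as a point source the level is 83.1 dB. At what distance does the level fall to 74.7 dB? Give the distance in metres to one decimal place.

13.2 m

The 8.4 dB drop corresponds to a distance ratio of 10^(8.4/20) for a point source.
r₂ = 5.0·10^((83.1−74.7)/20) = 5.0·10^(8.4/20) = 13.15 m.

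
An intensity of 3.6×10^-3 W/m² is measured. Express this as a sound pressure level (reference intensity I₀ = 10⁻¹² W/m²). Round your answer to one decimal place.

L = 10·log₁₀(I/I₀) = 10·log₁₀(3.6×10^-3/10⁻¹²) = 10·log₁₀(3.6×10^9).
L = 10·(0.5563 + 9) = 95.56 dB.

95.6 dB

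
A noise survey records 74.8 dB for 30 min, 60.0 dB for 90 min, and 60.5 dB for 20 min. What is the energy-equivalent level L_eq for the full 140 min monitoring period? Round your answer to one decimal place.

68.6 dB

Weight each interval's intensity by its duration and average over T = 140 min:
Σ tᵢ·10^(Lᵢ/10) = 30·10^(74.8/10) + 90·10^(60.0/10) + 20·10^(60.5/10) = 1.018e+09.
L_eq = 10·log₁₀(1.018e+09/140) = 68.62 dB.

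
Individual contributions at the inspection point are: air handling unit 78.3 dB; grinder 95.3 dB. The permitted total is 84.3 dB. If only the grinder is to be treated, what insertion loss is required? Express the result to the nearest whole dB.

12 dB

Everything except the grinder sums to 10^(78.3/10) = 6.761e+07 in linear terms, 78.30 dB.
The limit corresponds to 10^(84.3/10) = 2.692e+08; subtracting the fixed part leaves 2.015e+08 for the grinder, i.e. 83.04 dB.
Required insertion loss = 95.3 − 83.04 = 12.26 dB.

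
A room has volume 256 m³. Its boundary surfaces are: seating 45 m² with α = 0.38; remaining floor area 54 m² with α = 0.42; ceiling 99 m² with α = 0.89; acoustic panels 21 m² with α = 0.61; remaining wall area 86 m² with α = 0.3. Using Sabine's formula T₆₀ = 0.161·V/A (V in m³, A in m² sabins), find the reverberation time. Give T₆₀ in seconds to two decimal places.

A = Σ Sᵢαᵢ = 45·0.38 + 54·0.42 + 99·0.89 + 21·0.61 + 86·0.3 = 166.50 m².
T₆₀ = 0.161 × 256 / 166.50 = 0.248 s.

0.25 s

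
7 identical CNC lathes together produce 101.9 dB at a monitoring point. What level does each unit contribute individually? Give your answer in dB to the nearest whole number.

93 dB

7 equal contributions raise the level by 10·log₁₀ 7 = 8.451 dB, so each unit alone gives 101.9 − 8.451.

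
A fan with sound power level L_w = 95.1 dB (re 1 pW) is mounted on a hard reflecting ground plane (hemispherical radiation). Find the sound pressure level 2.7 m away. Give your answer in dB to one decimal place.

Free-field hemispherical radiation: L_p = L_w − 10·log₁₀(2π·r²), r = 2.7 m.
2π·r² = 45.8 m², 10·log₁₀ of that is 16.609 dB.
L_p = 95.1 − 16.609 = 78.49 dB.

78.5 dB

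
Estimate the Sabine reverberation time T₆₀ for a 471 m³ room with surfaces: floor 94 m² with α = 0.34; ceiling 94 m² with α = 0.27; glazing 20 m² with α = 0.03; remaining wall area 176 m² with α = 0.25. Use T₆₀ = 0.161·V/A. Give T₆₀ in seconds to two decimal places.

A = Σ Sᵢαᵢ = 94·0.34 + 94·0.27 + 20·0.03 + 176·0.25 = 101.94 m².
T₆₀ = 0.161·V/A = 0.161·471/101.94 = 0.744 s.

0.74 s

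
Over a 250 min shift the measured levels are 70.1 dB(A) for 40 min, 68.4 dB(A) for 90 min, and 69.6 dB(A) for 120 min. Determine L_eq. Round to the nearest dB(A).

69 dB(A)

The energy average is taken in the linear domain: L_eq = 10·log₁₀[(Σ tᵢ·10^(Lᵢ/10))/T], T = 250 min.
Σ tᵢ·10^(Lᵢ/10) = 40·10^(70.1/10) + 90·10^(68.4/10) + 120·10^(69.6/10) = 2.126e+09.
L_eq = 10·log₁₀(2.126e+09/250) = 69.30 dB(A).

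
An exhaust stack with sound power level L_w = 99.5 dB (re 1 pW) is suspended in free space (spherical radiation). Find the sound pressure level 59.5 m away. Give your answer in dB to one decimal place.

The power spreads over a sphere of area 4π·r², so L_p = L_w − 10·log₁₀(4π·r²).
4π·r² = 4.449e+04 m², 10·log₁₀ of that is 46.482 dB.
L_p = 99.5 − 46.482 = 53.02 dB.

53.0 dB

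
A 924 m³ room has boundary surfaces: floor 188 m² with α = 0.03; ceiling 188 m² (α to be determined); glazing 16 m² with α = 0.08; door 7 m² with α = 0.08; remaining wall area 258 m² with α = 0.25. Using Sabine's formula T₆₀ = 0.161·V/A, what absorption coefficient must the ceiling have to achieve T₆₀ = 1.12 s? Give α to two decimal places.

Required total absorption A = 0.161·924/1.12 = 132.82 m².
Absorption from the other surfaces = 188·0.03 + 16·0.08 + 7·0.08 + 258·0.25 = 71.98 m², so the ceiling must supply 60.84 m² over 188 m².
α = 60.84/188 = 0.324.

0.32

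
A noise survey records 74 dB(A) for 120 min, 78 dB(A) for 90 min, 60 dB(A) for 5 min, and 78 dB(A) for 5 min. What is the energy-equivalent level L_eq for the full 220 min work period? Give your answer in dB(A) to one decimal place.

76.1 dB(A)

Weight each interval's intensity by its duration and average over T = 220 min:
Σ tᵢ·10^(Lᵢ/10) = 120·10^(74/10) + 90·10^(78/10) + 5·10^(60/10) + 5·10^(78/10) = 9.013e+09.
L_eq = 10·log₁₀(9.013e+09/220) = 76.12 dB(A).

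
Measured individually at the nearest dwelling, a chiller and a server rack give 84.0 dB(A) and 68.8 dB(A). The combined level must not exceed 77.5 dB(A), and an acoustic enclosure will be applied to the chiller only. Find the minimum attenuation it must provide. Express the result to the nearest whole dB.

7 dB

Everything except the chiller sums to 10^(68.8/10) = 7.586e+06 in linear terms, 68.80 dB(A).
To meet 77.5 dB(A) overall, the treated chiller may contribute at most 10^(77.5/10) − 7.586e+06 = 4.865e+07, i.e. 76.87 dB(A).
Required insertion loss = 84.0 − 76.87 = 7.13 dB.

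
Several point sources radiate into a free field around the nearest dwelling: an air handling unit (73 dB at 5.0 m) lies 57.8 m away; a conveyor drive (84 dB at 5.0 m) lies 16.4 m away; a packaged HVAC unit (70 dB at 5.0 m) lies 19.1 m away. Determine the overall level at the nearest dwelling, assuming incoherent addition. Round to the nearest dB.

Propagate each source to the receiver with L = L_ref − 20·log₁₀(r/r_ref), then add intensities.
air handling unit: 73 − 20·log₁₀(57.8/5.0) = 73 − 21.26 = 51.74 dB.
conveyor drive: 84 − 20·log₁₀(16.4/5.0) = 84 − 10.32 = 73.68 dB.
packaged HVAC unit: 70 − 20·log₁₀(19.1/5.0) = 70 − 11.64 = 58.36 dB.
Σ 10^(L/10) = 2.418e+07 → L_total = 10·log₁₀(2.418e+07) = 73.84 dB.

74 dB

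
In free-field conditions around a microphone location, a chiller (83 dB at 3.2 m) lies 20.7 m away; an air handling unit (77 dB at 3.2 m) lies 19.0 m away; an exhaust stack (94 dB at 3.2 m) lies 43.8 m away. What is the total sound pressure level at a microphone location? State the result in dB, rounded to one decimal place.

Apply inverse-square spreading to bring every level to the receiver, then sum 10^(L/10).
chiller: 83 − 20·log₁₀(20.7/3.2) = 83 − 16.22 = 66.78 dB.
air handling unit: 77 − 20·log₁₀(19.0/3.2) = 77 − 15.47 = 61.53 dB.
exhaust stack: 94 − 20·log₁₀(43.8/3.2) = 94 − 22.73 = 71.27 dB.
Σ 10^(L/10) = 1.960e+07 → L_total = 10·log₁₀(1.960e+07) = 72.92 dB.

72.9 dB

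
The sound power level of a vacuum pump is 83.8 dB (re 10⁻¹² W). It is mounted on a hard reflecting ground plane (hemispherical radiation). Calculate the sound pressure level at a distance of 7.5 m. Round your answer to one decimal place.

L_p = L_w − 10·log₁₀(2π·r²) with r = 7.5 m.
2π·r² = 353.4 m², 10·log₁₀ of that is 25.483 dB.
L_p = 83.8 − 25.483 = 58.32 dB.

58.3 dB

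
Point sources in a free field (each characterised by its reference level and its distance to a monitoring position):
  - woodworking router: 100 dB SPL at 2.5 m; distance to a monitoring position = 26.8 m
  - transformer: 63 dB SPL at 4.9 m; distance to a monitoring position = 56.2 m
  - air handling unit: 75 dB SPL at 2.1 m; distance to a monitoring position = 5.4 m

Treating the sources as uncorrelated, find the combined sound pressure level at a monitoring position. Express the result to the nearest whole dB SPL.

First find each source's level at the receiver (point-source: −20·log₁₀(r/r_ref)), then combine on an intensity basis.
woodworking router: 100 − 20·log₁₀(26.8/2.5) = 100 − 20.60 = 79.40 dB SPL.
transformer: 63 − 20·log₁₀(56.2/4.9) = 63 − 21.19 = 41.81 dB SPL.
air handling unit: 75 − 20·log₁₀(5.4/2.1) = 75 − 8.20 = 66.80 dB SPL.
Σ 10^(L/10) = 9.182e+07 → L_total = 10·log₁₀(9.182e+07) = 79.63 dB SPL.

80 dB SPL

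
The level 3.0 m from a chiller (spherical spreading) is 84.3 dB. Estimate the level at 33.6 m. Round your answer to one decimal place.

Point-source attenuation: ΔL = 20·log₁₀(r₂/r₁) = 20·log₁₀(33.6/3.0) = 20.984 dB.
L₂ = 84.3 − 20·log₁₀(33.6/3.0) = 84.3 − 20.984 = 63.32 dB.

63.3 dB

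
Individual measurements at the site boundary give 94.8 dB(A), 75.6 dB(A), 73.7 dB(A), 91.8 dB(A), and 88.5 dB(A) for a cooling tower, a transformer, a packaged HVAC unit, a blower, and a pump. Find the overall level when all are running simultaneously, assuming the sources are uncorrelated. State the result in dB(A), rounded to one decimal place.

97.2 dB(A)

For uncorrelated sources the intensities add, so convert each level to linear form, sum, and take 10·log₁₀ of the total.
Σ 10^(L/10) = 10^(94.8/10) + 10^(75.6/10) + 10^(73.7/10) + 10^(91.8/10) + 10^(88.5/10) = 5.301e+09.
L_total = 10·log₁₀(5.301e+09) = 97.24 dB(A).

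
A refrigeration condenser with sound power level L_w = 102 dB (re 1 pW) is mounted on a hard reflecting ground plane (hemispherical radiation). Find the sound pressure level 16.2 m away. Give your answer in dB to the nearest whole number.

70 dB

The power spreads over a hemisphere of area 2π·r², so L_p = L_w − 10·log₁₀(2π·r²).
2π·r² = 1649 m², 10·log₁₀ of that is 32.172 dB.
L_p = 102 − 32.172 = 69.83 dB.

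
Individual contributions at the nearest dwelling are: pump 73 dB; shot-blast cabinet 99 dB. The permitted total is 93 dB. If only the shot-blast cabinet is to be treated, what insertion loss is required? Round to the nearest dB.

6 dB

The untreated sources together contribute 10^(73/10) = 1.995e+07, i.e. 73.00 dB.
To meet 93 dB overall, the treated shot-blast cabinet may contribute at most 10^(93/10) − 1.995e+07 = 1.975e+09, i.e. 92.96 dB.
So the shot-blast cabinet must be reduced from 99 to 92.96 dB: IL = 6.04 dB.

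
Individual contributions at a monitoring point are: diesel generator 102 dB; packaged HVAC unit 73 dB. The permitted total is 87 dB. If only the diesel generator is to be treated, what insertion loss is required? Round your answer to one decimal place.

15.2 dB

Fixed contribution from the other source: Σ 10^(L/10) = 10^(73/10) = 1.995e+07 (73.00 dB).
The limit corresponds to 10^(87/10) = 5.012e+08; subtracting the fixed part leaves 4.812e+08 for the diesel generator, i.e. 86.82 dB.
Required insertion loss = 102 − 86.82 = 15.18 dB.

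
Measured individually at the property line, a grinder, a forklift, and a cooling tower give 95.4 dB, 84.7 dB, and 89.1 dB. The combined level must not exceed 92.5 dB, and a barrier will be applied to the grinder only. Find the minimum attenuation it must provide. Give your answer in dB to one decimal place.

7.1 dB

The untreated sources together contribute 10^(84.7/10) + 10^(89.1/10) = 1.108e+09, i.e. 90.45 dB.
To meet 92.5 dB overall, the treated grinder may contribute at most 10^(92.5/10) − 1.108e+09 = 6.703e+08, i.e. 88.26 dB.
Required insertion loss = 95.4 − 88.26 = 7.14 dB.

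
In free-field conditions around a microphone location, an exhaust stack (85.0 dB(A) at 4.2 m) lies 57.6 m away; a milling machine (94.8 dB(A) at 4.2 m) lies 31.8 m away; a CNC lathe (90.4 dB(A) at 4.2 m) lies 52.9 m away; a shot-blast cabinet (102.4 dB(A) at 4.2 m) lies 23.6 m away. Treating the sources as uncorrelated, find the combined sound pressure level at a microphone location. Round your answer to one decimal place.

First find each source's level at the receiver (point-source: −20·log₁₀(r/r_ref)), then combine on an intensity basis.
exhaust stack: 85.0 − 20·log₁₀(57.6/4.2) = 85.0 − 22.74 = 62.26 dB(A).
milling machine: 94.8 − 20·log₁₀(31.8/4.2) = 94.8 − 17.58 = 77.22 dB(A).
CNC lathe: 90.4 − 20·log₁₀(52.9/4.2) = 90.4 − 22.00 = 68.40 dB(A).
shot-blast cabinet: 102.4 − 20·log₁₀(23.6/4.2) = 102.4 − 14.99 = 87.41 dB(A).
Σ 10^(L/10) = 6.117e+08 → L_total = 10·log₁₀(6.117e+08) = 87.87 dB(A).

87.9 dB(A)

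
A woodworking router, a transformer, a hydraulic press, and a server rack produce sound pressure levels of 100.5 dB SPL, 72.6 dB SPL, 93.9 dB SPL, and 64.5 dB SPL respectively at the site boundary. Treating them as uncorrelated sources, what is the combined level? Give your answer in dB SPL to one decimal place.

Incoherent sources combine by intensity addition: L_total = 10·log₁₀(Σ 10^(L_i/10)).
Σ 10^(L/10) = 10^(100.5/10) + 10^(72.6/10) + 10^(93.9/10) + 10^(64.5/10) = 1.370e+10.
L_total = 10·log₁₀(1.370e+10) = 101.37 dB SPL.

101.4 dB SPL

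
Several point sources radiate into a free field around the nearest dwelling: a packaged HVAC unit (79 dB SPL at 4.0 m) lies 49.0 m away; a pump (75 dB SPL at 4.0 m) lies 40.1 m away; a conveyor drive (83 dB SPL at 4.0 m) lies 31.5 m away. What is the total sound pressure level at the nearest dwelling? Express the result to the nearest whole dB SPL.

66 dB SPL

First find each source's level at the receiver (point-source: −20·log₁₀(r/r_ref)), then combine on an intensity basis.
packaged HVAC unit: 79 − 20·log₁₀(49.0/4.0) = 79 − 21.76 = 57.24 dB SPL.
pump: 75 − 20·log₁₀(40.1/4.0) = 75 − 20.02 = 54.98 dB SPL.
conveyor drive: 83 − 20·log₁₀(31.5/4.0) = 83 − 17.93 = 65.07 dB SPL.
Σ 10^(L/10) = 4.061e+06 → L_total = 10·log₁₀(4.061e+06) = 66.09 dB SPL.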